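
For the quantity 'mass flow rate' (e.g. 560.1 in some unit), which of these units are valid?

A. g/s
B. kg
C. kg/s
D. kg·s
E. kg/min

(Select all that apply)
A, C, E

mass flow rate has SI base units: kg / s

Checking each option against kg / s:
  A. g/s: ✓ matches
  B. kg: ✗ does not match
  C. kg/s: ✓ matches
  D. kg·s: ✗ does not match
  E. kg/min: ✓ matches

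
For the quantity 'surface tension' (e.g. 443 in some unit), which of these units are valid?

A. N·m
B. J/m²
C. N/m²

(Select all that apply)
B

surface tension has SI base units: kg / s^2

Checking each option against kg / s^2:
  A. N·m: ✗ does not match
  B. J/m²: ✓ matches
  C. N/m²: ✗ does not match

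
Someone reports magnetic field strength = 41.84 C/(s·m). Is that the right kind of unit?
Yes

magnetic field strength has SI base units: A / m
C/(s·m) reduces to the same SI base units, so it is a valid unit for magnetic field strength.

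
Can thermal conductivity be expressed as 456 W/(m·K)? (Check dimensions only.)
Yes

thermal conductivity has SI base units: kg * m / (s^3 * K)
W/(m·K) reduces to the same SI base units, so it is a valid unit for thermal conductivity.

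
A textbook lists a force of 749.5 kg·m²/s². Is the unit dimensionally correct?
No

force has SI base units: kg * m / s^2
kg·m²/s² does NOT reduce to kg * m / s^2; a valid unit for force would be e.g. N.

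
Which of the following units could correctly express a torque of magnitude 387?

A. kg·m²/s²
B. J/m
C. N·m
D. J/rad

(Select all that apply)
A, C, D

torque has SI base units: kg * m^2 / s^2

Checking each option against kg * m^2 / s^2:
  A. kg·m²/s²: ✓ matches
  B. J/m: ✗ does not match
  C. N·m: ✓ matches
  D. J/rad: ✓ matches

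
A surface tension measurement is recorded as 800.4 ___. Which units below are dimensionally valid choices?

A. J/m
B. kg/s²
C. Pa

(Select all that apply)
B

surface tension has SI base units: kg / s^2

Checking each option against kg / s^2:
  A. J/m: ✗ does not match
  B. kg/s²: ✓ matches
  C. Pa: ✗ does not match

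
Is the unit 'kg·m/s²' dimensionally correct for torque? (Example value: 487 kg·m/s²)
No

torque has SI base units: kg * m^2 / s^2
kg·m/s² does NOT reduce to kg * m^2 / s^2; a valid unit for torque would be e.g. N·m.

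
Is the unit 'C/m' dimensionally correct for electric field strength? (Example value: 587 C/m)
No

electric field strength has SI base units: kg * m / (A * s^3)
C/m does NOT reduce to kg * m / (A * s^3); a valid unit for electric field strength would be e.g. V/m.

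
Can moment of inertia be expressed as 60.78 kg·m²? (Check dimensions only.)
Yes

moment of inertia has SI base units: kg * m^2
kg·m² reduces to the same SI base units, so it is a valid unit for moment of inertia.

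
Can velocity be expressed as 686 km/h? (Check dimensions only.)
Yes

velocity has SI base units: m / s
km/h reduces to the same SI base units, so it is a valid unit for velocity.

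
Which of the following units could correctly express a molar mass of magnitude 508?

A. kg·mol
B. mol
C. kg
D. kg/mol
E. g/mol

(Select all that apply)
D, E

molar mass has SI base units: kg / mol

Checking each option against kg / mol:
  A. kg·mol: ✗ does not match
  B. mol: ✗ does not match
  C. kg: ✗ does not match
  D. kg/mol: ✓ matches
  E. g/mol: ✓ matches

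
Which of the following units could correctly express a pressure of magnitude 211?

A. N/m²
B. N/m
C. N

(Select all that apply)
A

pressure has SI base units: kg / (m * s^2)

Checking each option against kg / (m * s^2):
  A. N/m²: ✓ matches
  B. N/m: ✗ does not match
  C. N: ✗ does not match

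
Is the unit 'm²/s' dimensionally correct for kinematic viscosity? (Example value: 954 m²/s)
Yes

kinematic viscosity has SI base units: m^2 / s
m²/s reduces to the same SI base units, so it is a valid unit for kinematic viscosity.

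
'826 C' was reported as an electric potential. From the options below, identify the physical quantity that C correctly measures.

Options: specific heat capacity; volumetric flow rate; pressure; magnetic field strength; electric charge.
electric charge

electric potential should have units dimensionally equivalent to kg * m^2 / (A * s^3) (e.g. V).
The given unit 'C' reduces to A * s. Of the listed options, that is the dimensionality of electric charge.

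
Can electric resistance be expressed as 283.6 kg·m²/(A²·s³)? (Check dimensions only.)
Yes

electric resistance has SI base units: kg * m^2 / (A^2 * s^3)
kg·m²/(A²·s³) reduces to the same SI base units, so it is a valid unit for electric resistance.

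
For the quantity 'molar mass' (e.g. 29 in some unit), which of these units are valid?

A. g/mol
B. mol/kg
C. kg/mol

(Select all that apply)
A, C

molar mass has SI base units: kg / mol

Checking each option against kg / mol:
  A. g/mol: ✓ matches
  B. mol/kg: ✗ does not match
  C. kg/mol: ✓ matches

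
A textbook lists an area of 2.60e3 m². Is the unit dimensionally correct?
Yes

area has SI base units: m^2
m² reduces to the same SI base units, so it is a valid unit for area.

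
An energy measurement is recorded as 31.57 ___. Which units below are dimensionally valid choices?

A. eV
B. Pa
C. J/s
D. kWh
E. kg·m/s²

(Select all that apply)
A, D

energy has SI base units: kg * m^2 / s^2

Checking each option against kg * m^2 / s^2:
  A. eV: ✓ matches
  B. Pa: ✗ does not match
  C. J/s: ✗ does not match
  D. kWh: ✓ matches
  E. kg·m/s²: ✗ does not match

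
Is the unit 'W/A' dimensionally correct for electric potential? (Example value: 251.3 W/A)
Yes

electric potential has SI base units: kg * m^2 / (A * s^3)
W/A reduces to the same SI base units, so it is a valid unit for electric potential.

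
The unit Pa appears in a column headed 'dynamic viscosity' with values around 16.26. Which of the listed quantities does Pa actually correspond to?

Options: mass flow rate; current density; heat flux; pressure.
pressure

dynamic viscosity should have units dimensionally equivalent to kg / (m * s) (e.g. Pa·s).
The given unit 'Pa' reduces to kg / (m * s^2). Of the listed options, that is the dimensionality of pressure.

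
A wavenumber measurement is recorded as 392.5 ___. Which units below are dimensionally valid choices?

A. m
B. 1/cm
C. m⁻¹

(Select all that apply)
B, C

wavenumber has SI base units: 1 / m

Checking each option against 1 / m:
  A. m: ✗ does not match
  B. 1/cm: ✓ matches
  C. m⁻¹: ✓ matches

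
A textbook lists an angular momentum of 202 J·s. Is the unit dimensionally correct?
Yes

angular momentum has SI base units: kg * m^2 / s
J·s reduces to the same SI base units, so it is a valid unit for angular momentum.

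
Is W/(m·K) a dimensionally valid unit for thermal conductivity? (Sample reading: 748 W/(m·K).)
Yes

thermal conductivity has SI base units: kg * m / (s^3 * K)
W/(m·K) reduces to the same SI base units, so it is a valid unit for thermal conductivity.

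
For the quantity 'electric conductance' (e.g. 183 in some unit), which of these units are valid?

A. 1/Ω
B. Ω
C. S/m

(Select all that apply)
A

electric conductance has SI base units: A^2 * s^3 / (kg * m^2)

Checking each option against A^2 * s^3 / (kg * m^2):
  A. 1/Ω: ✓ matches
  B. Ω: ✗ does not match
  C. S/m: ✗ does not match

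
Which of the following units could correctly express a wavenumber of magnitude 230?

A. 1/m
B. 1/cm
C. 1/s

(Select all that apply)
A, B

wavenumber has SI base units: 1 / m

Checking each option against 1 / m:
  A. 1/m: ✓ matches
  B. 1/cm: ✓ matches
  C. 1/s: ✗ does not match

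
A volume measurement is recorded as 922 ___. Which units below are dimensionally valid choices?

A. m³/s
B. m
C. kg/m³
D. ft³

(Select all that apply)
D

volume has SI base units: m^3

Checking each option against m^3:
  A. m³/s: ✗ does not match
  B. m: ✗ does not match
  C. kg/m³: ✗ does not match
  D. ft³: ✓ matches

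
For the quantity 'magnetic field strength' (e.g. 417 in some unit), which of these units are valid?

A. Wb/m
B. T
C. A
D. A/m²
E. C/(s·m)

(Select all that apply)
E

magnetic field strength has SI base units: A / m

Checking each option against A / m:
  A. Wb/m: ✗ does not match
  B. T: ✗ does not match
  C. A: ✗ does not match
  D. A/m²: ✗ does not match
  E. C/(s·m): ✓ matches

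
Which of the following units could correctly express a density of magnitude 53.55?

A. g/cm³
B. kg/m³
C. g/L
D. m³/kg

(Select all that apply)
A, B, C

density has SI base units: kg / m^3

Checking each option against kg / m^3:
  A. g/cm³: ✓ matches
  B. kg/m³: ✓ matches
  C. g/L: ✓ matches
  D. m³/kg: ✗ does not match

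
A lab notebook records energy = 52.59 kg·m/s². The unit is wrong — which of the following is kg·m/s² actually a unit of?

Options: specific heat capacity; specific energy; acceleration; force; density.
force

energy should have units dimensionally equivalent to kg * m^2 / s^2 (e.g. J).
The given unit 'kg·m/s²' reduces to kg * m / s^2. Of the listed options, that is the dimensionality of force.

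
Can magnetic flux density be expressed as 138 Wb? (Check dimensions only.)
No

magnetic flux density has SI base units: kg / (A * s^2)
Wb does NOT reduce to kg / (A * s^2); a valid unit for magnetic flux density would be e.g. T.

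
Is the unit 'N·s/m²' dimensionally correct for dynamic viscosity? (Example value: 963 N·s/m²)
Yes

dynamic viscosity has SI base units: kg / (m * s)
N·s/m² reduces to the same SI base units, so it is a valid unit for dynamic viscosity.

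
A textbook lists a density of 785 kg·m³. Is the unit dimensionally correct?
No

density has SI base units: kg / m^3
kg·m³ does NOT reduce to kg / m^3; a valid unit for density would be e.g. kg/m³.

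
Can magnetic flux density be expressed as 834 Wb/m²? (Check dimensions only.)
Yes

magnetic flux density has SI base units: kg / (A * s^2)
Wb/m² reduces to the same SI base units, so it is a valid unit for magnetic flux density.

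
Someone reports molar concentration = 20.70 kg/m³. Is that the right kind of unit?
No

molar concentration has SI base units: mol / m^3
kg/m³ does NOT reduce to mol / m^3; a valid unit for molar concentration would be e.g. mol/m³.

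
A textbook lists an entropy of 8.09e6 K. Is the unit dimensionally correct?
No

entropy has SI base units: kg * m^2 / (s^2 * K)
K does NOT reduce to kg * m^2 / (s^2 * K); a valid unit for entropy would be e.g. J/K.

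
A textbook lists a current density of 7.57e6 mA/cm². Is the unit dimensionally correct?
Yes

current density has SI base units: A / m^2
mA/cm² reduces to the same SI base units, so it is a valid unit for current density.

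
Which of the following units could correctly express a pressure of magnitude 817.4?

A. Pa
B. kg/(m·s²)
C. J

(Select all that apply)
A, B

pressure has SI base units: kg / (m * s^2)

Checking each option against kg / (m * s^2):
  A. Pa: ✓ matches
  B. kg/(m·s²): ✓ matches
  C. J: ✗ does not match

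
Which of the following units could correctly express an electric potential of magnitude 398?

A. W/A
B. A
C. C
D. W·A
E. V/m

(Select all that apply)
A

electric potential has SI base units: kg * m^2 / (A * s^3)

Checking each option against kg * m^2 / (A * s^3):
  A. W/A: ✓ matches
  B. A: ✗ does not match
  C. C: ✗ does not match
  D. W·A: ✗ does not match
  E. V/m: ✗ does not match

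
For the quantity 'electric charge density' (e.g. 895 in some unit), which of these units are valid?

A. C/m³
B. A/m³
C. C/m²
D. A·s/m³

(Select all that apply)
A, D

electric charge density has SI base units: A * s / m^3

Checking each option against A * s / m^3:
  A. C/m³: ✓ matches
  B. A/m³: ✗ does not match
  C. C/m²: ✗ does not match
  D. A·s/m³: ✓ matches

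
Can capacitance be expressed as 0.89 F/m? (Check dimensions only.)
No

capacitance has SI base units: A^2 * s^4 / (kg * m^2)
F/m does NOT reduce to A^2 * s^4 / (kg * m^2); a valid unit for capacitance would be e.g. F.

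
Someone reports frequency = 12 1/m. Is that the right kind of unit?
No

frequency has SI base units: 1 / s
1/m does NOT reduce to 1 / s; a valid unit for frequency would be e.g. Hz.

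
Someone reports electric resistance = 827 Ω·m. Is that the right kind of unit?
No

electric resistance has SI base units: kg * m^2 / (A^2 * s^3)
Ω·m does NOT reduce to kg * m^2 / (A^2 * s^3); a valid unit for electric resistance would be e.g. Ω.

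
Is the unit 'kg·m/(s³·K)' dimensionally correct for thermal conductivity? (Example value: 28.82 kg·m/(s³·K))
Yes

thermal conductivity has SI base units: kg * m / (s^3 * K)
kg·m/(s³·K) reduces to the same SI base units, so it is a valid unit for thermal conductivity.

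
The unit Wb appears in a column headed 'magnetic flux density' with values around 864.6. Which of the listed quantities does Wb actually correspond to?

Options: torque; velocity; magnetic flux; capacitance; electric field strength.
magnetic flux

magnetic flux density should have units dimensionally equivalent to kg / (A * s^2) (e.g. T).
The given unit 'Wb' reduces to kg * m^2 / (A * s^2). Of the listed options, that is the dimensionality of magnetic flux.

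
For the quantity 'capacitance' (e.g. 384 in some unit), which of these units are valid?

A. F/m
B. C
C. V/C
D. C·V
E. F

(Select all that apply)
E

capacitance has SI base units: A^2 * s^4 / (kg * m^2)

Checking each option against A^2 * s^4 / (kg * m^2):
  A. F/m: ✗ does not match
  B. C: ✗ does not match
  C. V/C: ✗ does not match
  D. C·V: ✗ does not match
  E. F: ✓ matches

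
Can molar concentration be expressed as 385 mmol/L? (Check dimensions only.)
Yes

molar concentration has SI base units: mol / m^3
mmol/L reduces to the same SI base units, so it is a valid unit for molar concentration.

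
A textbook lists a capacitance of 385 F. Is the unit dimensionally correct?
Yes

capacitance has SI base units: A^2 * s^4 / (kg * m^2)
F reduces to the same SI base units, so it is a valid unit for capacitance.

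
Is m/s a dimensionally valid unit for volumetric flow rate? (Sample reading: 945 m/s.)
No

volumetric flow rate has SI base units: m^3 / s
m/s does NOT reduce to m^3 / s; a valid unit for volumetric flow rate would be e.g. m³/s.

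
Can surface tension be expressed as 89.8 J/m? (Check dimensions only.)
No

surface tension has SI base units: kg / s^2
J/m does NOT reduce to kg / s^2; a valid unit for surface tension would be e.g. N/m.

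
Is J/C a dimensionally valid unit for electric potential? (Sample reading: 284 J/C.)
Yes

electric potential has SI base units: kg * m^2 / (A * s^3)
J/C reduces to the same SI base units, so it is a valid unit for electric potential.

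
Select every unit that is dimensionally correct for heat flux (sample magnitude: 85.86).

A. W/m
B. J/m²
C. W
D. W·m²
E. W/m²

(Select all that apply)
E

heat flux has SI base units: kg / s^3

Checking each option against kg / s^3:
  A. W/m: ✗ does not match
  B. J/m²: ✗ does not match
  C. W: ✗ does not match
  D. W·m²: ✗ does not match
  E. W/m²: ✓ matches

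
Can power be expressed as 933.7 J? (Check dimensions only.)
No

power has SI base units: kg * m^2 / s^3
J does NOT reduce to kg * m^2 / s^3; a valid unit for power would be e.g. W.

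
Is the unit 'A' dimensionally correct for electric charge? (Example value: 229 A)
No

electric charge has SI base units: A * s
A does NOT reduce to A * s; a valid unit for electric charge would be e.g. C.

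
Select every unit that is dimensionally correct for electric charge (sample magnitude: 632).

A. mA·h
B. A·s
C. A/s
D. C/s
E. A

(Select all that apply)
A, B

electric charge has SI base units: A * s

Checking each option against A * s:
  A. mA·h: ✓ matches
  B. A·s: ✓ matches
  C. A/s: ✗ does not match
  D. C/s: ✗ does not match
  E. A: ✗ does not match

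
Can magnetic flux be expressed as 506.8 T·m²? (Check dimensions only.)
Yes

magnetic flux has SI base units: kg * m^2 / (A * s^2)
T·m² reduces to the same SI base units, so it is a valid unit for magnetic flux.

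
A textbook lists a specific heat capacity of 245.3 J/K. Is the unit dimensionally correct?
No

specific heat capacity has SI base units: m^2 / (s^2 * K)
J/K does NOT reduce to m^2 / (s^2 * K); a valid unit for specific heat capacity would be e.g. J/(kg·K).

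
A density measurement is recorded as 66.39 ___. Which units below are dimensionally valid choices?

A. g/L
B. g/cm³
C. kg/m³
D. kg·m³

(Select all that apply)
A, B, C

density has SI base units: kg / m^3

Checking each option against kg / m^3:
  A. g/L: ✓ matches
  B. g/cm³: ✓ matches
  C. kg/m³: ✓ matches
  D. kg·m³: ✗ does not match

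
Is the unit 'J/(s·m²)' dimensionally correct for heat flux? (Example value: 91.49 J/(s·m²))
Yes

heat flux has SI base units: kg / s^3
J/(s·m²) reduces to the same SI base units, so it is a valid unit for heat flux.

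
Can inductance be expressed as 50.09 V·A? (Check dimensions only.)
No

inductance has SI base units: kg * m^2 / (A^2 * s^2)
V·A does NOT reduce to kg * m^2 / (A^2 * s^2); a valid unit for inductance would be e.g. H.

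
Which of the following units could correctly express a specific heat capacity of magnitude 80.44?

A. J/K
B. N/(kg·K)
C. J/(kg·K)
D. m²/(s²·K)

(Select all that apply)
C, D

specific heat capacity has SI base units: m^2 / (s^2 * K)

Checking each option against m^2 / (s^2 * K):
  A. J/K: ✗ does not match
  B. N/(kg·K): ✗ does not match
  C. J/(kg·K): ✓ matches
  D. m²/(s²·K): ✓ matches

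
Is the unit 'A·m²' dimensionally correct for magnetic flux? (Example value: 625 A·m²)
No

magnetic flux has SI base units: kg * m^2 / (A * s^2)
A·m² does NOT reduce to kg * m^2 / (A * s^2); a valid unit for magnetic flux would be e.g. Wb.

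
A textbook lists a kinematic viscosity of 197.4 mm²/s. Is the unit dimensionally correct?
Yes

kinematic viscosity has SI base units: m^2 / s
mm²/s reduces to the same SI base units, so it is a valid unit for kinematic viscosity.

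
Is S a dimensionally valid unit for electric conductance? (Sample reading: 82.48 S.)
Yes

electric conductance has SI base units: A^2 * s^3 / (kg * m^2)
S reduces to the same SI base units, so it is a valid unit for electric conductance.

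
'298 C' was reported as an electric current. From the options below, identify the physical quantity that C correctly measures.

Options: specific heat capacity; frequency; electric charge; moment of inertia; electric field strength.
electric charge

electric current should have units dimensionally equivalent to A (e.g. A).
The given unit 'C' reduces to A * s. Of the listed options, that is the dimensionality of electric charge.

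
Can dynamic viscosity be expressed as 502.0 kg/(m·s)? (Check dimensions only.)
Yes

dynamic viscosity has SI base units: kg / (m * s)
kg/(m·s) reduces to the same SI base units, so it is a valid unit for dynamic viscosity.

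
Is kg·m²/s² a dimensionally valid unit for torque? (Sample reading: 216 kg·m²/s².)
Yes

torque has SI base units: kg * m^2 / s^2
kg·m²/s² reduces to the same SI base units, so it is a valid unit for torque.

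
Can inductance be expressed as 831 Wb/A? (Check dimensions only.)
Yes

inductance has SI base units: kg * m^2 / (A^2 * s^2)
Wb/A reduces to the same SI base units, so it is a valid unit for inductance.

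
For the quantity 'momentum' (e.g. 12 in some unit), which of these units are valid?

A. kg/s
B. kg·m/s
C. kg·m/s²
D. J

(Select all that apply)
B

momentum has SI base units: kg * m / s

Checking each option against kg * m / s:
  A. kg/s: ✗ does not match
  B. kg·m/s: ✓ matches
  C. kg·m/s²: ✗ does not match
  D. J: ✗ does not match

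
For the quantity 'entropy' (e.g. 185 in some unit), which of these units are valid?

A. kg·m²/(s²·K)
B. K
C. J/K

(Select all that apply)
A, C

entropy has SI base units: kg * m^2 / (s^2 * K)

Checking each option against kg * m^2 / (s^2 * K):
  A. kg·m²/(s²·K): ✓ matches
  B. K: ✗ does not match
  C. J/K: ✓ matches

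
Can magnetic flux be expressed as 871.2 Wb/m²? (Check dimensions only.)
No

magnetic flux has SI base units: kg * m^2 / (A * s^2)
Wb/m² does NOT reduce to kg * m^2 / (A * s^2); a valid unit for magnetic flux would be e.g. Wb.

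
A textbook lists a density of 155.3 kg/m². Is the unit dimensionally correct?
No

density has SI base units: kg / m^3
kg/m² does NOT reduce to kg / m^3; a valid unit for density would be e.g. kg/m³.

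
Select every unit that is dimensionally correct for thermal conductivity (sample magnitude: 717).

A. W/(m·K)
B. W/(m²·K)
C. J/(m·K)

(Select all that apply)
A

thermal conductivity has SI base units: kg * m / (s^3 * K)

Checking each option against kg * m / (s^3 * K):
  A. W/(m·K): ✓ matches
  B. W/(m²·K): ✗ does not match
  C. J/(m·K): ✗ does not match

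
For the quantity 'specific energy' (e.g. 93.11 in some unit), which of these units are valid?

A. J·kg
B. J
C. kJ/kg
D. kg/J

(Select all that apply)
C

specific energy has SI base units: m^2 / s^2

Checking each option against m^2 / s^2:
  A. J·kg: ✗ does not match
  B. J: ✗ does not match
  C. kJ/kg: ✓ matches
  D. kg/J: ✗ does not match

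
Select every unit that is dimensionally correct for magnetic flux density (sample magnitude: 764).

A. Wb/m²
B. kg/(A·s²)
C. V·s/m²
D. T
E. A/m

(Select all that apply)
A, B, C, D

magnetic flux density has SI base units: kg / (A * s^2)

Checking each option against kg / (A * s^2):
  A. Wb/m²: ✓ matches
  B. kg/(A·s²): ✓ matches
  C. V·s/m²: ✓ matches
  D. T: ✓ matches
  E. A/m: ✗ does not match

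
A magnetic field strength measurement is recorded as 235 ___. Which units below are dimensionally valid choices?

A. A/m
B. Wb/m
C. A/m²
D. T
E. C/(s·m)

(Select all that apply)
A, E

magnetic field strength has SI base units: A / m

Checking each option against A / m:
  A. A/m: ✓ matches
  B. Wb/m: ✗ does not match
  C. A/m²: ✗ does not match
  D. T: ✗ does not match
  E. C/(s·m): ✓ matches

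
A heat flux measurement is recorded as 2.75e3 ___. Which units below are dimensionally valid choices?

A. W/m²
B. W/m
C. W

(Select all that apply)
A

heat flux has SI base units: kg / s^3

Checking each option against kg / s^3:
  A. W/m²: ✓ matches
  B. W/m: ✗ does not match
  C. W: ✗ does not match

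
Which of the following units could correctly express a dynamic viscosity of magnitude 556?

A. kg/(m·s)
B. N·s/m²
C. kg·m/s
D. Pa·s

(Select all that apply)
A, B, D

dynamic viscosity has SI base units: kg / (m * s)

Checking each option against kg / (m * s):
  A. kg/(m·s): ✓ matches
  B. N·s/m²: ✓ matches
  C. kg·m/s: ✗ does not match
  D. Pa·s: ✓ matches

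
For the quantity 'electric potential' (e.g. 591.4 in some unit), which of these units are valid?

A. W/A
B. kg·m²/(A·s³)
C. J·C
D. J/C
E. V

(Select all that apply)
A, B, D, E

electric potential has SI base units: kg * m^2 / (A * s^3)

Checking each option against kg * m^2 / (A * s^3):
  A. W/A: ✓ matches
  B. kg·m²/(A·s³): ✓ matches
  C. J·C: ✗ does not match
  D. J/C: ✓ matches
  E. V: ✓ matches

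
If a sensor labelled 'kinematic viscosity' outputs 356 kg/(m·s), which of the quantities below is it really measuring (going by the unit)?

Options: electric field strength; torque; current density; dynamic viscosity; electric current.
dynamic viscosity

kinematic viscosity should have units dimensionally equivalent to m^2 / s (e.g. m²/s).
The given unit 'kg/(m·s)' reduces to kg / (m * s). Of the listed options, that is the dimensionality of dynamic viscosity.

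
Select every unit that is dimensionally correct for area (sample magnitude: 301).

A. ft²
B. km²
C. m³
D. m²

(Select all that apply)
A, B, D

area has SI base units: m^2

Checking each option against m^2:
  A. ft²: ✓ matches
  B. km²: ✓ matches
  C. m³: ✗ does not match
  D. m²: ✓ matches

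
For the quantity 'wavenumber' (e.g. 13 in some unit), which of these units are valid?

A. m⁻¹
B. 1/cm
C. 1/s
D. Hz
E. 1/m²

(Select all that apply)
A, B

wavenumber has SI base units: 1 / m

Checking each option against 1 / m:
  A. m⁻¹: ✓ matches
  B. 1/cm: ✓ matches
  C. 1/s: ✗ does not match
  D. Hz: ✗ does not match
  E. 1/m²: ✗ does not match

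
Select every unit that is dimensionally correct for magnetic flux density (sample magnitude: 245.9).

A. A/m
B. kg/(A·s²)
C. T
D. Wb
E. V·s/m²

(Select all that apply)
B, C, E

magnetic flux density has SI base units: kg / (A * s^2)

Checking each option against kg / (A * s^2):
  A. A/m: ✗ does not match
  B. kg/(A·s²): ✓ matches
  C. T: ✓ matches
  D. Wb: ✗ does not match
  E. V·s/m²: ✓ matches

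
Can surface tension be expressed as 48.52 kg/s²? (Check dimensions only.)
Yes

surface tension has SI base units: kg / s^2
kg/s² reduces to the same SI base units, so it is a valid unit for surface tension.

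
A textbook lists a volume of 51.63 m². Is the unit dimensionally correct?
No

volume has SI base units: m^3
m² does NOT reduce to m^3; a valid unit for volume would be e.g. m³.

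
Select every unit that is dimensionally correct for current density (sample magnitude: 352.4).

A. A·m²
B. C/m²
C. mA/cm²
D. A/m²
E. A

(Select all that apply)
C, D

current density has SI base units: A / m^2

Checking each option against A / m^2:
  A. A·m²: ✗ does not match
  B. C/m²: ✗ does not match
  C. mA/cm²: ✓ matches
  D. A/m²: ✓ matches
  E. A: ✗ does not match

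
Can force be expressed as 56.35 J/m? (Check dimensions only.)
Yes

force has SI base units: kg * m / s^2
J/m reduces to the same SI base units, so it is a valid unit for force.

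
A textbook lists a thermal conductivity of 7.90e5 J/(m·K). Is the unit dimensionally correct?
No

thermal conductivity has SI base units: kg * m / (s^3 * K)
J/(m·K) does NOT reduce to kg * m / (s^3 * K); a valid unit for thermal conductivity would be e.g. W/(m·K).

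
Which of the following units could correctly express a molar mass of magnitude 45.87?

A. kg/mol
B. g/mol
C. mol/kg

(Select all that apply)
A, B

molar mass has SI base units: kg / mol

Checking each option against kg / mol:
  A. kg/mol: ✓ matches
  B. g/mol: ✓ matches
  C. mol/kg: ✗ does not match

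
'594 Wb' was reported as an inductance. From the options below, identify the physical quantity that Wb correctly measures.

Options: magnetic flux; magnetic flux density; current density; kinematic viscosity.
magnetic flux

inductance should have units dimensionally equivalent to kg * m^2 / (A^2 * s^2) (e.g. H).
The given unit 'Wb' reduces to kg * m^2 / (A * s^2). Of the listed options, that is the dimensionality of magnetic flux.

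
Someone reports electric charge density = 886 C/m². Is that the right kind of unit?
No

electric charge density has SI base units: A * s / m^3
C/m² does NOT reduce to A * s / m^3; a valid unit for electric charge density would be e.g. C/m³.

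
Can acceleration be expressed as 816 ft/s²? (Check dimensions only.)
Yes

acceleration has SI base units: m / s^2
ft/s² reduces to the same SI base units, so it is a valid unit for acceleration.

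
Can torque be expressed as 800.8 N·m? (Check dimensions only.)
Yes

torque has SI base units: kg * m^2 / s^2
N·m reduces to the same SI base units, so it is a valid unit for torque.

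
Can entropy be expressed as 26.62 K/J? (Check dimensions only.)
No

entropy has SI base units: kg * m^2 / (s^2 * K)
K/J does NOT reduce to kg * m^2 / (s^2 * K); a valid unit for entropy would be e.g. J/K.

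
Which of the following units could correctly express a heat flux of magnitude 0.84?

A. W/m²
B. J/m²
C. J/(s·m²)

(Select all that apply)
A, C

heat flux has SI base units: kg / s^3

Checking each option against kg / s^3:
  A. W/m²: ✓ matches
  B. J/m²: ✗ does not match
  C. J/(s·m²): ✓ matches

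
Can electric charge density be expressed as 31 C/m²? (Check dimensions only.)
No

electric charge density has SI base units: A * s / m^3
C/m² does NOT reduce to A * s / m^3; a valid unit for electric charge density would be e.g. C/m³.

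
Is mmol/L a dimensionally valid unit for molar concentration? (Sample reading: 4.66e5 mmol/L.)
Yes

molar concentration has SI base units: mol / m^3
mmol/L reduces to the same SI base units, so it is a valid unit for molar concentration.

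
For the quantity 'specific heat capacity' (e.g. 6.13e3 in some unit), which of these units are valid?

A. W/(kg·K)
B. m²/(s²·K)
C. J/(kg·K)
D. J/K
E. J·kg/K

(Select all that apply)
B, C

specific heat capacity has SI base units: m^2 / (s^2 * K)

Checking each option against m^2 / (s^2 * K):
  A. W/(kg·K): ✗ does not match
  B. m²/(s²·K): ✓ matches
  C. J/(kg·K): ✓ matches
  D. J/K: ✗ does not match
  E. J·kg/K: ✗ does not match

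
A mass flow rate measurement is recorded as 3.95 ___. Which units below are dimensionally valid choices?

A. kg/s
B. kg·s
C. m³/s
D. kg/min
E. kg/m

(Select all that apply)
A, D

mass flow rate has SI base units: kg / s

Checking each option against kg / s:
  A. kg/s: ✓ matches
  B. kg·s: ✗ does not match
  C. m³/s: ✗ does not match
  D. kg/min: ✓ matches
  E. kg/m: ✗ does not match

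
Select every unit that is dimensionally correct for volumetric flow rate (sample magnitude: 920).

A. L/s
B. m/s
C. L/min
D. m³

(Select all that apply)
A, C

volumetric flow rate has SI base units: m^3 / s

Checking each option against m^3 / s:
  A. L/s: ✓ matches
  B. m/s: ✗ does not match
  C. L/min: ✓ matches
  D. m³: ✗ does not match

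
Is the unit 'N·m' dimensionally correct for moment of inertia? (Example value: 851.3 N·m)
No

moment of inertia has SI base units: kg * m^2
N·m does NOT reduce to kg * m^2; a valid unit for moment of inertia would be e.g. kg·m².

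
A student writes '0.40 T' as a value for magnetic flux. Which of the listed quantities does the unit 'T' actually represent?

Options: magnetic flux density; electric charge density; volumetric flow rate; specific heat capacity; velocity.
magnetic flux density

magnetic flux should have units dimensionally equivalent to kg * m^2 / (A * s^2) (e.g. Wb).
The given unit 'T' reduces to kg / (A * s^2). Of the listed options, that is the dimensionality of magnetic flux density.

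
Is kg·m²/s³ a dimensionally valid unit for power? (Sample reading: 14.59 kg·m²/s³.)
Yes

power has SI base units: kg * m^2 / s^3
kg·m²/s³ reduces to the same SI base units, so it is a valid unit for power.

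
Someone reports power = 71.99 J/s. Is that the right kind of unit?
Yes

power has SI base units: kg * m^2 / s^3
J/s reduces to the same SI base units, so it is a valid unit for power.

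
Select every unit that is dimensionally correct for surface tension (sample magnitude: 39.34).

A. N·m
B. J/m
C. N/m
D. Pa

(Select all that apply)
C

surface tension has SI base units: kg / s^2

Checking each option against kg / s^2:
  A. N·m: ✗ does not match
  B. J/m: ✗ does not match
  C. N/m: ✓ matches
  D. Pa: ✗ does not match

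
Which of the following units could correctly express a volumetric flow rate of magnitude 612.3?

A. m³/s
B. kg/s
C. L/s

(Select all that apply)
A, C

volumetric flow rate has SI base units: m^3 / s

Checking each option against m^3 / s:
  A. m³/s: ✓ matches
  B. kg/s: ✗ does not match
  C. L/s: ✓ matches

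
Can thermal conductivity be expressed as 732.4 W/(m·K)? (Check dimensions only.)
Yes

thermal conductivity has SI base units: kg * m / (s^3 * K)
W/(m·K) reduces to the same SI base units, so it is a valid unit for thermal conductivity.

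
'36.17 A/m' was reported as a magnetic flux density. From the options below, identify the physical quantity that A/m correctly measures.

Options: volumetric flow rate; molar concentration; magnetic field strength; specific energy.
magnetic field strength

magnetic flux density should have units dimensionally equivalent to kg / (A * s^2) (e.g. T).
The given unit 'A/m' reduces to A / m. Of the listed options, that is the dimensionality of magnetic field strength.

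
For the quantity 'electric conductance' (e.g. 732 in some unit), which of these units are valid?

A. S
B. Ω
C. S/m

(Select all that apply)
A

electric conductance has SI base units: A^2 * s^3 / (kg * m^2)

Checking each option against A^2 * s^3 / (kg * m^2):
  A. S: ✓ matches
  B. Ω: ✗ does not match
  C. S/m: ✗ does not match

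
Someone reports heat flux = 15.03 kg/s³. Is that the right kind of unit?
Yes

heat flux has SI base units: kg / s^3
kg/s³ reduces to the same SI base units, so it is a valid unit for heat flux.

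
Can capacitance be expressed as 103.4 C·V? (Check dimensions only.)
No

capacitance has SI base units: A^2 * s^4 / (kg * m^2)
C·V does NOT reduce to A^2 * s^4 / (kg * m^2); a valid unit for capacitance would be e.g. F.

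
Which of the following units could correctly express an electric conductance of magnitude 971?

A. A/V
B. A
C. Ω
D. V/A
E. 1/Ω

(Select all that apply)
A, E

electric conductance has SI base units: A^2 * s^3 / (kg * m^2)

Checking each option against A^2 * s^3 / (kg * m^2):
  A. A/V: ✓ matches
  B. A: ✗ does not match
  C. Ω: ✗ does not match
  D. V/A: ✗ does not match
  E. 1/Ω: ✓ matches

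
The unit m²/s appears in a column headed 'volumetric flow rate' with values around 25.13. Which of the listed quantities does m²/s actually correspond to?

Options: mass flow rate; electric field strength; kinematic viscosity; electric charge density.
kinematic viscosity

volumetric flow rate should have units dimensionally equivalent to m^3 / s (e.g. m³/s).
The given unit 'm²/s' reduces to m^2 / s. Of the listed options, that is the dimensionality of kinematic viscosity.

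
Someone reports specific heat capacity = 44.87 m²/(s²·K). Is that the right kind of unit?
Yes

specific heat capacity has SI base units: m^2 / (s^2 * K)
m²/(s²·K) reduces to the same SI base units, so it is a valid unit for specific heat capacity.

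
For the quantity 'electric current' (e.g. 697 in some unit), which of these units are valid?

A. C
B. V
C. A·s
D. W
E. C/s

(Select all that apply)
E

electric current has SI base units: A

Checking each option against A:
  A. C: ✗ does not match
  B. V: ✗ does not match
  C. A·s: ✗ does not match
  D. W: ✗ does not match
  E. C/s: ✓ matches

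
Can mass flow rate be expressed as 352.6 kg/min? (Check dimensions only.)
Yes

mass flow rate has SI base units: kg / s
kg/min reduces to the same SI base units, so it is a valid unit for mass flow rate.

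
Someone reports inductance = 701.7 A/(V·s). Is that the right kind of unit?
No

inductance has SI base units: kg * m^2 / (A^2 * s^2)
A/(V·s) does NOT reduce to kg * m^2 / (A^2 * s^2); a valid unit for inductance would be e.g. H.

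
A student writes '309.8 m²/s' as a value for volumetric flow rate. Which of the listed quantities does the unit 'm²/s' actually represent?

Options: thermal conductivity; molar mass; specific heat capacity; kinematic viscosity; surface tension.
kinematic viscosity

volumetric flow rate should have units dimensionally equivalent to m^3 / s (e.g. m³/s).
The given unit 'm²/s' reduces to m^2 / s. Of the listed options, that is the dimensionality of kinematic viscosity.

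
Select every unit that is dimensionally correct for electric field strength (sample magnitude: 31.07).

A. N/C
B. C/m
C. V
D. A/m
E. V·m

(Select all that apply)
A

electric field strength has SI base units: kg * m / (A * s^3)

Checking each option against kg * m / (A * s^3):
  A. N/C: ✓ matches
  B. C/m: ✗ does not match
  C. V: ✗ does not match
  D. A/m: ✗ does not match
  E. V·m: ✗ does not match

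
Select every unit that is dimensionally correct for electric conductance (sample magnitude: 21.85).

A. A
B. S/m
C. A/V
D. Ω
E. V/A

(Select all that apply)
C

electric conductance has SI base units: A^2 * s^3 / (kg * m^2)

Checking each option against A^2 * s^3 / (kg * m^2):
  A. A: ✗ does not match
  B. S/m: ✗ does not match
  C. A/V: ✓ matches
  D. Ω: ✗ does not match
  E. V/A: ✗ does not match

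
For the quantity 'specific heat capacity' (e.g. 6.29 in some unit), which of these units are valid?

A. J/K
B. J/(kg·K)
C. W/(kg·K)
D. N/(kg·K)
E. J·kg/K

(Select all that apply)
B

specific heat capacity has SI base units: m^2 / (s^2 * K)

Checking each option against m^2 / (s^2 * K):
  A. J/K: ✗ does not match
  B. J/(kg·K): ✓ matches
  C. W/(kg·K): ✗ does not match
  D. N/(kg·K): ✗ does not match
  E. J·kg/K: ✗ does not match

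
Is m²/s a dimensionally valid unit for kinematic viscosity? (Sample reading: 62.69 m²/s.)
Yes

kinematic viscosity has SI base units: m^2 / s
m²/s reduces to the same SI base units, so it is a valid unit for kinematic viscosity.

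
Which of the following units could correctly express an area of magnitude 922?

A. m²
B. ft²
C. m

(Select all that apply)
A, B

area has SI base units: m^2

Checking each option against m^2:
  A. m²: ✓ matches
  B. ft²: ✓ matches
  C. m: ✗ does not match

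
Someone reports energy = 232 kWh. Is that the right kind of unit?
Yes

energy has SI base units: kg * m^2 / s^2
kWh reduces to the same SI base units, so it is a valid unit for energy.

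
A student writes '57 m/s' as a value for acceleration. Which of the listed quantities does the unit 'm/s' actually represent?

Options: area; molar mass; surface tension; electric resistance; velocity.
velocity

acceleration should have units dimensionally equivalent to m / s^2 (e.g. m/s²).
The given unit 'm/s' reduces to m / s. Of the listed options, that is the dimensionality of velocity.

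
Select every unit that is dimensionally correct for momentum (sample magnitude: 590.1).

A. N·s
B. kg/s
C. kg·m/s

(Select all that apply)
A, C

momentum has SI base units: kg * m / s

Checking each option against kg * m / s:
  A. N·s: ✓ matches
  B. kg/s: ✗ does not match
  C. kg·m/s: ✓ matches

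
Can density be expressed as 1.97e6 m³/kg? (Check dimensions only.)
No

density has SI base units: kg / m^3
m³/kg does NOT reduce to kg / m^3; a valid unit for density would be e.g. kg/m³.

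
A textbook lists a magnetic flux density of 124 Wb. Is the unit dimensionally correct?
No

magnetic flux density has SI base units: kg / (A * s^2)
Wb does NOT reduce to kg / (A * s^2); a valid unit for magnetic flux density would be e.g. T.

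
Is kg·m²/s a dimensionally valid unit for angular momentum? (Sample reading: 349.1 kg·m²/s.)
Yes

angular momentum has SI base units: kg * m^2 / s
kg·m²/s reduces to the same SI base units, so it is a valid unit for angular momentum.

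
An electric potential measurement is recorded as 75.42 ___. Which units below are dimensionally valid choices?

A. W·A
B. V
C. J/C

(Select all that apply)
B, C

electric potential has SI base units: kg * m^2 / (A * s^3)

Checking each option against kg * m^2 / (A * s^3):
  A. W·A: ✗ does not match
  B. V: ✓ matches
  C. J/C: ✓ matches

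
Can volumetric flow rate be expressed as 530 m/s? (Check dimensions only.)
No

volumetric flow rate has SI base units: m^3 / s
m/s does NOT reduce to m^3 / s; a valid unit for volumetric flow rate would be e.g. m³/s.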